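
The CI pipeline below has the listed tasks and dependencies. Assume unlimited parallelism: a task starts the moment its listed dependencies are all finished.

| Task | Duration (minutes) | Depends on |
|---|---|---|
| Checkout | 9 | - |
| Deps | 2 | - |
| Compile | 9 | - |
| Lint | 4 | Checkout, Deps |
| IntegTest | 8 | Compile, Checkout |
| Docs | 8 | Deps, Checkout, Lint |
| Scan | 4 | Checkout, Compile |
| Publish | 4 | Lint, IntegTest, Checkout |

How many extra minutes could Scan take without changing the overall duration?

The longest chain is Checkout→Lint→Docs = 9+4+8 = 21; overall finish 21 minutes.
Scan finishes as early as 13 and must finish by 21.
Float = 21 − 13 = 8.

8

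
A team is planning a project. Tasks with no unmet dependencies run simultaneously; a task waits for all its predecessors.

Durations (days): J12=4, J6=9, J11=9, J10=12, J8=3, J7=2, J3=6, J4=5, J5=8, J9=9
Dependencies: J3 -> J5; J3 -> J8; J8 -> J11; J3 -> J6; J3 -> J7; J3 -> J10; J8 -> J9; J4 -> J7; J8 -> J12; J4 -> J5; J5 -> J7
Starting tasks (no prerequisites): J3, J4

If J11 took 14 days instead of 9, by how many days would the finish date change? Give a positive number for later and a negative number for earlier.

5

Actual critical path: J3→J8→J11 = 6+3+9 = 18 ⇒ 18 days.
Since J11 is critical, the +5 change carries straight to that chain (now 23 days).
That remains the longest chain; total 23 days.
Change in finish: 23 − 18 = +5 days.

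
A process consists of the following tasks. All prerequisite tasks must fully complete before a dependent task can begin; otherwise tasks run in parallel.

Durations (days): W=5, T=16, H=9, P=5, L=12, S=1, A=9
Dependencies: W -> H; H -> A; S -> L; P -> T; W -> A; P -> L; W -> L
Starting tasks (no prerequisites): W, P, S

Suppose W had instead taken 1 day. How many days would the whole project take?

Baseline: W→H→A = 5+9+9 = 23 → 23 days.
W lies on that path, so at 1 day the path becomes 19 days.
The binding chain switches to P→T = 5+16 = 21; finish 21 days.

21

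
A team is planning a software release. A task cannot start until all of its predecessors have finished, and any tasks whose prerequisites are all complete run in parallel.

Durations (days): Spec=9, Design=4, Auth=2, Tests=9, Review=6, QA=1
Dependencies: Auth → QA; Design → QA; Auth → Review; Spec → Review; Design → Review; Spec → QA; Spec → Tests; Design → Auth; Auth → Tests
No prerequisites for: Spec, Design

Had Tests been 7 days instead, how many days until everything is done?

16

Baseline: Spec→Tests = 9+9 = 18 → 18 days.
Tests lies on that path, so at 7 days the path becomes 16 days.
That remains the longest chain; total 16 days.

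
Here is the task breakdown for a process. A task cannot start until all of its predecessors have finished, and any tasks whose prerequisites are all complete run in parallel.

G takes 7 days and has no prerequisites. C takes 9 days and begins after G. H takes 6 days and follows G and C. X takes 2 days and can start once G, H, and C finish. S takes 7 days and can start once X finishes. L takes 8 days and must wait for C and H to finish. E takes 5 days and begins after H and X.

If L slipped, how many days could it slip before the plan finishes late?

1

Critical path: G→C→H→X→S = 7+9+6+2+7 = 31, so the finish is 31 days.
L finishes as early as 30 and must finish by 31.
So L can slip 31 − 30 = 1 day.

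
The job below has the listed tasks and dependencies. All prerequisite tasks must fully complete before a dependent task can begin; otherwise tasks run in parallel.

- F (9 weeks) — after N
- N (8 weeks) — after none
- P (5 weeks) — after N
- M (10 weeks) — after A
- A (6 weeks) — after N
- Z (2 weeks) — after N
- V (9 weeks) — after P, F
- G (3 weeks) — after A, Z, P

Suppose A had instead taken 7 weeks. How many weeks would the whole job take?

26

Baseline: N→F→V = 8+9+9 = 26 → 26 weeks.
A has 2 weeks of float (longest path through it is 24).
That remains the longest chain; total 26 weeks.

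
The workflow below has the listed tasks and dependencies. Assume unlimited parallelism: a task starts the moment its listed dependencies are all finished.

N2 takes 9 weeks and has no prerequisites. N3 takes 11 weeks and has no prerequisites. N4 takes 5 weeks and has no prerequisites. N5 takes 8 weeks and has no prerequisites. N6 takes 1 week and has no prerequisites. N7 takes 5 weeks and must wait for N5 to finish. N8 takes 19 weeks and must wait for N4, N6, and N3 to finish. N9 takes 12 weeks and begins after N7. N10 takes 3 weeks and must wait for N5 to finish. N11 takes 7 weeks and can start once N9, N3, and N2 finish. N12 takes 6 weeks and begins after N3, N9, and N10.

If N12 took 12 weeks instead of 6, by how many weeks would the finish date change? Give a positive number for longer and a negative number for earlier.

The binding path is N5→N7→N9→N11 = 8+5+12+7 = 32; finish at 32 weeks.
N12 has 1 week of float (longest path through it is 31).
New critical path: N5→N7→N9→N12 = 8+5+12+12 = 37 ⇒ 37 weeks.
Change in finish: 37 − 32 = +5 weeks.

5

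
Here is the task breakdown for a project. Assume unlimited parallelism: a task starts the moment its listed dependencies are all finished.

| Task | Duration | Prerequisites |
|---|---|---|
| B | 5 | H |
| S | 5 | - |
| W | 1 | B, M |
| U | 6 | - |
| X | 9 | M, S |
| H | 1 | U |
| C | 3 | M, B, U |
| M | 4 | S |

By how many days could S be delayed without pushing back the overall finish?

0

S→M→X = 5+4+9 = 18 sets the makespan at 18 days.
S finishes as early as 5 and must finish by 5.
So S can slip 5 − 5 = 0 days.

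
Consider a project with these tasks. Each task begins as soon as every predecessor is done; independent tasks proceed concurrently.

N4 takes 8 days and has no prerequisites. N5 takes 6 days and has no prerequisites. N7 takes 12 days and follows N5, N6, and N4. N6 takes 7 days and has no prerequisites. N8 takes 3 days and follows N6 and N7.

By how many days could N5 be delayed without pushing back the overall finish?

2

The longest chain is N4→N7→N8 = 8+12+3 = 23; overall finish 23 days.
The longest chain containing N5 totals 21 days.
So N5 can slip 8 − 6 = 2 days.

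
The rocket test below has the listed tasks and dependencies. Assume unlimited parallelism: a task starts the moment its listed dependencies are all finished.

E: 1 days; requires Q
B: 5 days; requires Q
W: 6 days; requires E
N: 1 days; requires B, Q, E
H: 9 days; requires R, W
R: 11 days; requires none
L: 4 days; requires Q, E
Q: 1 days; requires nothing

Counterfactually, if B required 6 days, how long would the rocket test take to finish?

20

Critical path before the change: R→H = 11+9 = 20 giving 20 days.
B is off the critical path — its longest chain is 7 days, giving 13 of slack.
That remains the longest chain; total 20 days.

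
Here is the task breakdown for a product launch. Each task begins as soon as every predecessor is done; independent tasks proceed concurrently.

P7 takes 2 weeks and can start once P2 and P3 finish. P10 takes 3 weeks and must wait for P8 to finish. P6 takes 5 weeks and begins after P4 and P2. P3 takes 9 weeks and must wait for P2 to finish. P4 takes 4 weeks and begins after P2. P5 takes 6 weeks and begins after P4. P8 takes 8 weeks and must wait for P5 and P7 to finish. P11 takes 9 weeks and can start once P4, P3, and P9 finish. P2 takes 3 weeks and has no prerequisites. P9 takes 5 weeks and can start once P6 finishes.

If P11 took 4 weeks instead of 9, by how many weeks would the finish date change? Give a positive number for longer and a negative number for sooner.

As given, the longest chain is P2→P4→P6→P9→P11 = 3+4+5+5+9 = 26, so the finish is 26 weeks.
P11 is on the critical path; changing it to 4 makes that path 21 weeks.
Now P2→P3→P7→P8→P10 = 3+9+2+8+3 = 25 is longest, so the finish becomes 25 weeks.
Change in finish: 25 − 26 = -1 weeks.

-1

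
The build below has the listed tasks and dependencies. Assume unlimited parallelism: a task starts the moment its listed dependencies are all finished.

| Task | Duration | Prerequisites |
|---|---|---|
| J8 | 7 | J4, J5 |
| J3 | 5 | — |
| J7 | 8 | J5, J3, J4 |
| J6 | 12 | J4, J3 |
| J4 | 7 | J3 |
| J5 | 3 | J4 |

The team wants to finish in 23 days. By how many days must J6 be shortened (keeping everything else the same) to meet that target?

1

Current finish: 24 days; target: 23.
J6 is on every critical path, so each day cut from J6 cuts the finish by one (this holds down to a finish of 23).
Need 24 − 23 = 1 day off J6 → J6 becomes 11 days, finish becomes 23.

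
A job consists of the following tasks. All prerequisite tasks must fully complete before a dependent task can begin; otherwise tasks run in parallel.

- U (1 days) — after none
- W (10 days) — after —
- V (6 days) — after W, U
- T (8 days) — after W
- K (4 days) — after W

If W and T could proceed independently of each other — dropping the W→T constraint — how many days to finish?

16

Original critical path: W→T = 10+8 = 18 ⇒ 18 days.
Without W→T, T's earliest start moves from 10 to 0.
New critical path: W→V = 10+6 = 16 ⇒ 16 days.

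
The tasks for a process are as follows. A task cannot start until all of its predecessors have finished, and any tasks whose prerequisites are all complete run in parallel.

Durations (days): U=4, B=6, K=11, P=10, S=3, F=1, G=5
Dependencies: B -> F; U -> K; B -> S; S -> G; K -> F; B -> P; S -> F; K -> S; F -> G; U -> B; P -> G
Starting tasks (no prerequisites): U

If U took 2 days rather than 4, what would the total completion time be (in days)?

Critical path before the change: U→B→P→G = 4+6+10+5 = 25 giving 25 days.
U lies on that path, so at 2 days the path becomes 23 days.
The critical path is still U→B→P→G; finish is now 23 days.

23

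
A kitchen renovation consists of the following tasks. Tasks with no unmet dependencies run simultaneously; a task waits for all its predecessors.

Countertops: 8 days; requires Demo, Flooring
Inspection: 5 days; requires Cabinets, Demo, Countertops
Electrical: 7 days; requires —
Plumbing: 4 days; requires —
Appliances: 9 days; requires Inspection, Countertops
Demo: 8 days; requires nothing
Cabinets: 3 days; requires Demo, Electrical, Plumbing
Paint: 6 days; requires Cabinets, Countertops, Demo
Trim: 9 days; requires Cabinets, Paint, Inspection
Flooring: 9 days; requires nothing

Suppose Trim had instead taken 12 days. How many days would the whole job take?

As given, the longest chain is Flooring→Countertops→Paint→Trim = 9+8+6+9 = 32, so the finish is 32 days.
Since Trim is critical, the +3 change carries straight to that chain (now 35 days).
No other chain overtakes it, so the finish is 35 days.

35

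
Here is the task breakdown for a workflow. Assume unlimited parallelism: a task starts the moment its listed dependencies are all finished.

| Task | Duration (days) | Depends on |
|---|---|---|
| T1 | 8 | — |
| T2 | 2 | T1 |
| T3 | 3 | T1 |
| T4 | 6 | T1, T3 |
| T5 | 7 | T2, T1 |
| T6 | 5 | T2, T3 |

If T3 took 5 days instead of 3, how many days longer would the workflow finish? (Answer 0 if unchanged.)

2

The binding path is T1→T3→T4 = 8+3+6 = 17; finish at 17 days.
T3 is on the critical path; changing it to 5 makes that path 19 days.
That remains the longest chain; total 19 days.
Change in finish: 19 − 17 = +2 days.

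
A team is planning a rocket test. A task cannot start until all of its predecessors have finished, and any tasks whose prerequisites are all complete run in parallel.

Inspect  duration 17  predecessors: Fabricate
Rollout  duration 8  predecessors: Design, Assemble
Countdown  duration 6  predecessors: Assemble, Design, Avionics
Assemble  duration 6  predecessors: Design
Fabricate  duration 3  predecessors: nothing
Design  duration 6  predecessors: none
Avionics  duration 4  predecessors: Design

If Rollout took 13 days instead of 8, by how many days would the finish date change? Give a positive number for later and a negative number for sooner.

5

Critical path before the change: Design→Assemble→Rollout = 6+6+8 = 20 giving 20 days.
Rollout is on the critical path; changing it to 13 makes that path 25 days.
The critical path is still Design→Assemble→Rollout; finish is now 25 days.
Change in finish: 25 − 20 = +5 days.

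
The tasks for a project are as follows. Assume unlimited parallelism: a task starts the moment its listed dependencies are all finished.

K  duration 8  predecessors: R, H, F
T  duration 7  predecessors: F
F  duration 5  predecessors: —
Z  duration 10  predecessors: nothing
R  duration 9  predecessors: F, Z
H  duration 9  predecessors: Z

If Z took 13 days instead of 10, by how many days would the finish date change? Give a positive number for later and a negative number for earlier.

3

The binding path is Z→H→K = 10+9+8 = 27; finish at 27 days.
Since Z is critical, the +3 change carries straight to that chain (now 30 days).
The critical path is still Z→H→K; finish is now 30 days.
Change in finish: 30 − 27 = +3 days.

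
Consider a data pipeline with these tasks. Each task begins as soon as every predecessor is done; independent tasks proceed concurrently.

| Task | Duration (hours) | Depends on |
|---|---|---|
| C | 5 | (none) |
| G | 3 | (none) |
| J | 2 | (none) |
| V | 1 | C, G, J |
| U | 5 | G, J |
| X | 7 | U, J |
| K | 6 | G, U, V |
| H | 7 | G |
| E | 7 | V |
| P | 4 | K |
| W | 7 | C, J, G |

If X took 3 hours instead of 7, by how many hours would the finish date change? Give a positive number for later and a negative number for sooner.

0

As given, the longest chain is G→U→K→P = 3+5+6+4 = 18, so the finish is 18 hours.
The longest path through X is only 15 hours, so X has float 3.
No other chain overtakes it, so the finish is 18 hours.
Change in finish: 18 − 18 = +0 hours.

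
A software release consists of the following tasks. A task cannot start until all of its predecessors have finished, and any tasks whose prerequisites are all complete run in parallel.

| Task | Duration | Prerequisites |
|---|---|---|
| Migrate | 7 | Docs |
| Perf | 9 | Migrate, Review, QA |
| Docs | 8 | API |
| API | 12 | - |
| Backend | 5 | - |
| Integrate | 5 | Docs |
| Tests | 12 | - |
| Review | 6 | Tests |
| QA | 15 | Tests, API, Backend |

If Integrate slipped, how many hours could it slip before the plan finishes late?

The longest chain is API→Docs→Migrate→Perf = 12+8+7+9 = 36; overall finish 36 hours.
Integrate finishes as early as 25 and must finish by 36.
Slack of Integrate = 31 − 20 = 11 hours.

11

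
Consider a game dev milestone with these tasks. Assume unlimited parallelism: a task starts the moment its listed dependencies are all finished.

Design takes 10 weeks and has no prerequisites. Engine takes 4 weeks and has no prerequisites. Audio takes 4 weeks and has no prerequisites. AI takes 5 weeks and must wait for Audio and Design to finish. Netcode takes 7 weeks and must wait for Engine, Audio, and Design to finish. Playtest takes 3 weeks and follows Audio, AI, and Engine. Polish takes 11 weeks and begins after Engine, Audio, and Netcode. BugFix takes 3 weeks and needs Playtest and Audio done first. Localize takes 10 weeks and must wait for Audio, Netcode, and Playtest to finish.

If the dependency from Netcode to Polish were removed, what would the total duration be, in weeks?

28

Original critical path: Design→AI→Playtest→Localize = 10+5+3+10 = 28 ⇒ 28 weeks.
Without Netcode→Polish, Polish's earliest start moves from 17 to 4.
After: Design→AI→Playtest→Localize = 10+5+3+10 = 28 → 28 weeks.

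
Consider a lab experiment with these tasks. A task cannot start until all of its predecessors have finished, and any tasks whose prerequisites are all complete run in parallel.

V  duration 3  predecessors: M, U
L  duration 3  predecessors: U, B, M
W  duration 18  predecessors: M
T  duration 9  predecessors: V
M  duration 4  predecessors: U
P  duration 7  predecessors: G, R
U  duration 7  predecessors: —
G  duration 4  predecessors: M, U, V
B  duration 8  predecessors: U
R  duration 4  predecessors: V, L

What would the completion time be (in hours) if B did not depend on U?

29

Before: longest chain U→M→W = 7+4+18 = 29, finish 29.
Without U→B, B's earliest start moves from 7 to 0.
The longest chain is now U→M→W = 7+4+18 = 29, so the job takes 29 hours.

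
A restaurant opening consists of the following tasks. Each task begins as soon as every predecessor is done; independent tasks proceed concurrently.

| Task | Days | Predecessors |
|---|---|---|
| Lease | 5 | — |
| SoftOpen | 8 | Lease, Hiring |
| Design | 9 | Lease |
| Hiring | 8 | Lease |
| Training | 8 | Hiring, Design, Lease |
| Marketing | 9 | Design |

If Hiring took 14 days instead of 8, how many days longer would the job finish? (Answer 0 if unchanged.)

4

Actual critical path: Lease→Design→Marketing = 5+9+9 = 23 ⇒ 23 days.
Hiring has 2 days of float (longest path through it is 21).
New critical path: Lease→Hiring→Training = 5+14+8 = 27 ⇒ 27 days.
Change in finish: 27 − 23 = +4 days.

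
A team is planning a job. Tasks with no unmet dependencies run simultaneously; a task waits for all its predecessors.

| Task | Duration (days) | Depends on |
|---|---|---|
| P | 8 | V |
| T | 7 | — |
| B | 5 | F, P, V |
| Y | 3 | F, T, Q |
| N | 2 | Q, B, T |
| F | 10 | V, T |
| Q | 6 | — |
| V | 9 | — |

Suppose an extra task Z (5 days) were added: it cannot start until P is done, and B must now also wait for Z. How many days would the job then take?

29

Originally the job takes 26 days.
With Z inserted, B now waits for max(F, P, V, Z).
New critical path: V→P→Z→B→N = 9+8+5+5+2 = 29 ⇒ 29 days.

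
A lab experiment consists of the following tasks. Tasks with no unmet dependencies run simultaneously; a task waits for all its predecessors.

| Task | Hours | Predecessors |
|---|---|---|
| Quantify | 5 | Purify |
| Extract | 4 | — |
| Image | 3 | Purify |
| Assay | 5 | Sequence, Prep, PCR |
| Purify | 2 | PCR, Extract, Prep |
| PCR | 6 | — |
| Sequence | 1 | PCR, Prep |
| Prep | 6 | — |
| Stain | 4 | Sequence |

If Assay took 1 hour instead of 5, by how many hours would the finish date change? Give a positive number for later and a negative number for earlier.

0

The binding path is Prep→Purify→Quantify = 6+2+5 = 13; finish at 13 hours.
Assay is off the critical path — its longest chain is 12 hours, giving 1 of slack.
No other chain overtakes it, so the finish is 13 hours.
Change in finish: 13 − 13 = +0 hours.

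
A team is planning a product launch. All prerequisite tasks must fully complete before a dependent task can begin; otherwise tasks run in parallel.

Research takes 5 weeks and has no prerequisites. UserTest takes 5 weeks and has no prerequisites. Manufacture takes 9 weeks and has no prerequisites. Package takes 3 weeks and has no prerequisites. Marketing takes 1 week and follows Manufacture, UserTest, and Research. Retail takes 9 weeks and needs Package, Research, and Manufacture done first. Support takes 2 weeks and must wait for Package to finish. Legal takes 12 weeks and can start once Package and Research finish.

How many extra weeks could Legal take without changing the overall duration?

1

Manufacture→Retail = 9+9 = 18 sets the makespan at 18 weeks.
Legal finishes as early as 17 and must finish by 18.
So Legal can slip 18 − 17 = 1 week.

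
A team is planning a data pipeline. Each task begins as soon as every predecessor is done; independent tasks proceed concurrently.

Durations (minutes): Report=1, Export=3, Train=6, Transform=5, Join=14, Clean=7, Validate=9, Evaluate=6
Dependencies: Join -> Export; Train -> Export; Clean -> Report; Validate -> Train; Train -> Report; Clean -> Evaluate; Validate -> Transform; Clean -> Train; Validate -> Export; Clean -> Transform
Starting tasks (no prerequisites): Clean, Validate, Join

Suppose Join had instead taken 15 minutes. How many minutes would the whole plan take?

Actual critical path: Validate→Train→Export = 9+6+3 = 18 ⇒ 18 minutes.
Join is off the critical path — its longest chain is 17 minutes, giving 1 of slack.
No other chain overtakes it, so the finish is 18 minutes.

18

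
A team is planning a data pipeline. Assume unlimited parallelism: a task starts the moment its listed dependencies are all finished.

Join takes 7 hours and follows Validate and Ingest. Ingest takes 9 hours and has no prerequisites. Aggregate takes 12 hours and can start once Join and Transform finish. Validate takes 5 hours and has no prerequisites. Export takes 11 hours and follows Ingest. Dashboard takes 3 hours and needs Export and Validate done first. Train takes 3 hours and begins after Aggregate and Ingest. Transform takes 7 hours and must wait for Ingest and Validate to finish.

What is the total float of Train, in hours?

0

Critical path: Ingest→Join→Aggregate→Train = 9+7+12+3 = 31, so the finish is 31 hours.
The longest chain containing Train totals 31 hours.
So Train can slip 31 − 31 = 0 hours.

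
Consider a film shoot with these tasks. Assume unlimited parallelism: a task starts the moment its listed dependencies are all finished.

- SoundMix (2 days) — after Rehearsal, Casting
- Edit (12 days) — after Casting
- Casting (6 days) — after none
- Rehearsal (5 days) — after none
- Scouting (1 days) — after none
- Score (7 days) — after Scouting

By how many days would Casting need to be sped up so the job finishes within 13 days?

5

Current finish: 18 days; target: 13.
Casting is on every critical path, so each day cut from Casting cuts the finish by one (this holds down to a finish of 13).
Need 18 − 13 = 5 days off Casting → Casting becomes 1 day, finish becomes 13.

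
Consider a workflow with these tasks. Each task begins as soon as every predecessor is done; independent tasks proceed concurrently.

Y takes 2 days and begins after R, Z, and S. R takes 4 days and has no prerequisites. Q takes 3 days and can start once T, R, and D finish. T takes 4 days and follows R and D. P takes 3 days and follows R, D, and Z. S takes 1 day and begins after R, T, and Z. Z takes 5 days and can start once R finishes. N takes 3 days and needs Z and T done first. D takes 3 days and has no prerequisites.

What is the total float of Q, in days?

1

Critical path: R→Z→P = 4+5+3 = 12, so the finish is 12 days.
The longest chain containing Q totals 11 days.
Float = 12 − 11 = 1.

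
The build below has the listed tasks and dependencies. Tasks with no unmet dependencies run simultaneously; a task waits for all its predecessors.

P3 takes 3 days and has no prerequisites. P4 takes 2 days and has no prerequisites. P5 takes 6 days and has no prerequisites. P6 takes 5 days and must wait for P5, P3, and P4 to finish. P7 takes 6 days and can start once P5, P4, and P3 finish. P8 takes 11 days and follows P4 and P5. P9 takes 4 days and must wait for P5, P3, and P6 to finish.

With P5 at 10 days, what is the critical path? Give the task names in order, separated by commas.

Actual critical path: P5→P8 = 6+11 = 17 ⇒ 17 days.
Since P5 is critical, the +4 change carries straight to that chain (now 21 days).
The critical path is still P5→P8; finish is now 21 days.

P5, P8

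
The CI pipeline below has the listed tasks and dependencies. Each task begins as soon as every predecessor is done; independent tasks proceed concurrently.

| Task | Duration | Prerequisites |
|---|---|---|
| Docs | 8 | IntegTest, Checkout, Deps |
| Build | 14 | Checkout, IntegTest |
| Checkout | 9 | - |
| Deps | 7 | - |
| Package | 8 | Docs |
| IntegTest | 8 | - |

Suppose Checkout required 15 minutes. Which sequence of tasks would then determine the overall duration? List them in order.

Checkout, Docs, Package

As given, the longest chain is Checkout→Docs→Package = 9+8+8 = 25, so the finish is 25 minutes.
Checkout lies on that path, so at 15 minutes the path becomes 31 minutes.
That remains the longest chain; total 31 minutes.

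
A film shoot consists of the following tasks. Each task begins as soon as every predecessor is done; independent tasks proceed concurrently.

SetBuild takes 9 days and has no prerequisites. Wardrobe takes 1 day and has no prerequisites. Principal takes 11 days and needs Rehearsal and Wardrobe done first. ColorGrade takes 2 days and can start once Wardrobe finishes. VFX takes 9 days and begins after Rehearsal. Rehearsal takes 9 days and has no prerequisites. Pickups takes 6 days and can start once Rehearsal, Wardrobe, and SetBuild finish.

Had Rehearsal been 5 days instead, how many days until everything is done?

16

Critical path before the change: Rehearsal→Principal = 9+11 = 20 giving 20 days.
Since Rehearsal is critical, the -4 change carries straight to that chain (now 16 days).
The critical path is still Rehearsal→Principal; finish is now 16 days.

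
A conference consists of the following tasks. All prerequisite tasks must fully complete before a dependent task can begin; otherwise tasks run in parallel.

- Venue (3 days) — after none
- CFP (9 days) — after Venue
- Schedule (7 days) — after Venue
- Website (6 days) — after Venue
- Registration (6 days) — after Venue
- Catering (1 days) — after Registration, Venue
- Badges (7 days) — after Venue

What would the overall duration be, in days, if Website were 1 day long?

12

As given, the longest chain is Venue→CFP = 3+9 = 12, so the finish is 12 days.
Website is off the critical path — its longest chain is 9 days, giving 3 of slack.
The critical path is still Venue→CFP; finish is now 12 days.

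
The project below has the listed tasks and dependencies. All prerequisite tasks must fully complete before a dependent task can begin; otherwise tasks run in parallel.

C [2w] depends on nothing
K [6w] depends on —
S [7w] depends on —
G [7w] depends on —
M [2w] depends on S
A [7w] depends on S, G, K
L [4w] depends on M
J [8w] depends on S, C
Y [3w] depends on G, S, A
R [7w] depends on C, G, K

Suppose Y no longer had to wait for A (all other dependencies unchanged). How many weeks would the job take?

15

Original critical path: S→A→Y = 7+7+3 = 17 ⇒ 17 weeks.
Without A→Y, Y's earliest start moves from 14 to 7.
After: S→J = 7+8 = 15 → 15 weeks.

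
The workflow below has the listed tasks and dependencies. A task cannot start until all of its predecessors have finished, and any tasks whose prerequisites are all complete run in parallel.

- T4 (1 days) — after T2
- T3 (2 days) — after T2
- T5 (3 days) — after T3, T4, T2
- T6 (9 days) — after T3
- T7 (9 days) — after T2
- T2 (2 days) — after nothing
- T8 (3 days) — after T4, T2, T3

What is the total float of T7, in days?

2

Critical path: T2→T3→T6 = 2+2+9 = 13, so the finish is 13 days.
The longest chain containing T7 totals 11 days.
Slack of T7 = 4 − 2 = 2 days.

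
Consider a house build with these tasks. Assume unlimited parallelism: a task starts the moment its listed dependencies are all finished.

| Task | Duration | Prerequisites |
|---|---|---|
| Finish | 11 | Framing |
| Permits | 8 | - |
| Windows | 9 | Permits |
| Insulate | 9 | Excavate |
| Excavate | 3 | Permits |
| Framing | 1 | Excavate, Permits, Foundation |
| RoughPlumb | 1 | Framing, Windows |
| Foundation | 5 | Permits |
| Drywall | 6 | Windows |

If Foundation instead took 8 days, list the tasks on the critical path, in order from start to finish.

Baseline: Permits→Foundation→Framing→Finish = 8+5+1+11 = 25 → 25 days.
Since Foundation is critical, the +3 change carries straight to that chain (now 28 days).
No other chain overtakes it, so the finish is 28 days.

Permits, Foundation, Framing, Finish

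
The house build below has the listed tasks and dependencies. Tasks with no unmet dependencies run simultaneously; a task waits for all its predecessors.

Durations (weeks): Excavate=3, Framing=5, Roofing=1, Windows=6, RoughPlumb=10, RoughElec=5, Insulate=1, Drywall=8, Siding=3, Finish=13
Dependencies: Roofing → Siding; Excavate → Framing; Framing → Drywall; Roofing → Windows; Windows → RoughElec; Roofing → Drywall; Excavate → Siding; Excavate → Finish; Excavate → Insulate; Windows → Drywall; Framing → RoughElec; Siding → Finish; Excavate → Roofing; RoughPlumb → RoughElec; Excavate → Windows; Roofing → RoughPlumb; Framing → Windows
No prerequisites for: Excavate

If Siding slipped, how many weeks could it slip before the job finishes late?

Critical path: Excavate→Framing→Windows→Drywall = 3+5+6+8 = 22, so the finish is 22 weeks.
Longest path through Siding: 20 weeks (earliest finish 7, latest finish 9).
Slack of Siding = 6 − 4 = 2 weeks.

2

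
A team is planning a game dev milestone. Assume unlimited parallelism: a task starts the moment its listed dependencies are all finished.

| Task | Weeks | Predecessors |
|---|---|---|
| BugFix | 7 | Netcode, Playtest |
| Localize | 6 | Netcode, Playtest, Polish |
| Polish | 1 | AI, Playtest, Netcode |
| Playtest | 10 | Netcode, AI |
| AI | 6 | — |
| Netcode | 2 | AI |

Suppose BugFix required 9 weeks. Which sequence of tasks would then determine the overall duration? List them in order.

Actual critical path: AI→Netcode→Playtest→BugFix = 6+2+10+7 = 25 ⇒ 25 weeks.
BugFix lies on that path, so at 9 weeks the path becomes 27 weeks.
That remains the longest chain; total 27 weeks.

AI, Netcode, Playtest, BugFix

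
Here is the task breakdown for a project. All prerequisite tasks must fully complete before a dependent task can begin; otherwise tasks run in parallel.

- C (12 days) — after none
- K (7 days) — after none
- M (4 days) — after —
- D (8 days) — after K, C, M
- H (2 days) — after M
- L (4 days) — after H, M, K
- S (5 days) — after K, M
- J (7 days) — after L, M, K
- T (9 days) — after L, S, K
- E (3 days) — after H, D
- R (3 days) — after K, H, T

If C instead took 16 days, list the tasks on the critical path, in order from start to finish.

C, D, E

Actual critical path: K→S→T→R = 7+5+9+3 = 24 ⇒ 24 days.
The longest path through C is only 23 days, so C has float 1.
New critical path: C→D→E = 16+8+3 = 27 ⇒ 27 days.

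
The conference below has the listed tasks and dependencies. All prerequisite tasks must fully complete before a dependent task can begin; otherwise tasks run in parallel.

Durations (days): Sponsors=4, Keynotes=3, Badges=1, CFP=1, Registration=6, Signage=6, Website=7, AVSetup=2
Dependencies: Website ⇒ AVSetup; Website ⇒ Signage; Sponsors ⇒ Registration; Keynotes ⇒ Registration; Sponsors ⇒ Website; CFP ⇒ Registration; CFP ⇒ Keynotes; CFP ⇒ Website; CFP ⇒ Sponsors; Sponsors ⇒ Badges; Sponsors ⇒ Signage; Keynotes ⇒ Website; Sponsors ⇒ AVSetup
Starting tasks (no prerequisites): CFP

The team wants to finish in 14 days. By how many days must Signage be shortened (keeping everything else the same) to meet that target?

Current finish: 18 days; target: 14.
Signage is on every critical path, so each day cut from Signage cuts the finish by one (this holds down to a finish of 14).
Need 18 − 14 = 4 days off Signage → Signage becomes 2 days, finish becomes 14.

4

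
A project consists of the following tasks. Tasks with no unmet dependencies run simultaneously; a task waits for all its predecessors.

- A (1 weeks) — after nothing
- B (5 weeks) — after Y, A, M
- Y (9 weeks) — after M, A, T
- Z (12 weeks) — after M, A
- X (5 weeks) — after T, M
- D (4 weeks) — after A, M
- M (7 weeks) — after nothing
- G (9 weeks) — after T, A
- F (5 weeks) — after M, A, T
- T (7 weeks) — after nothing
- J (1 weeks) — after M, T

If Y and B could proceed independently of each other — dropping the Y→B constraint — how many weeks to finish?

19

Original critical path: M→Y→B = 7+9+5 = 21 ⇒ 21 weeks.
Without Y→B, B's earliest start moves from 16 to 7.
The longest chain is now M→Z = 7+12 = 19, so the project takes 19 weeks.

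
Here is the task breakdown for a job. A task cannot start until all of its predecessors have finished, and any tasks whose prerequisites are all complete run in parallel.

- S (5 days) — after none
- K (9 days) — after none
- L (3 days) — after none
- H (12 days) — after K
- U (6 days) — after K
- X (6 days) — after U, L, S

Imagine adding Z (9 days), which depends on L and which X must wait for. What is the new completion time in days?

21

Originally the job takes 21 days.
With Z inserted, X now waits for max(U, L, S, Z).
New critical path: K→H = 9+12 = 21 ⇒ 21 days.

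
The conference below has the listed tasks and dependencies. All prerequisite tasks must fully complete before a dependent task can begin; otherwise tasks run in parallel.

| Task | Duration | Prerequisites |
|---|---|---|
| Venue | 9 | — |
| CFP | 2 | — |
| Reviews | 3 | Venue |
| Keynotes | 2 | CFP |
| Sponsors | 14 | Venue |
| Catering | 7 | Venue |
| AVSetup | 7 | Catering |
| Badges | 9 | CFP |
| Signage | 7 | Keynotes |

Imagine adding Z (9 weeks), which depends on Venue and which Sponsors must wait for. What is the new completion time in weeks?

32

Originally the schedule takes 23 weeks.
With Z inserted, Sponsors now waits for max(Venue, Z).
New critical path: Venue→Z→Sponsors = 9+9+14 = 32 ⇒ 32 weeks.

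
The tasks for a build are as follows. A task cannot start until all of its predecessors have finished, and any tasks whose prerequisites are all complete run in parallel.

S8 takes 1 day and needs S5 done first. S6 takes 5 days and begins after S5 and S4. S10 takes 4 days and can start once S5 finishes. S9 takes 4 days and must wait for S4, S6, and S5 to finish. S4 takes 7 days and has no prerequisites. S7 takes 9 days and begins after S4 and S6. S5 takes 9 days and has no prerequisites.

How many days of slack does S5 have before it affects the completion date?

Critical path: S5→S6→S7 = 9+5+9 = 23, so the finish is 23 days.
S5 finishes as early as 9 and must finish by 9.
Float = 23 − 23 = 0.

0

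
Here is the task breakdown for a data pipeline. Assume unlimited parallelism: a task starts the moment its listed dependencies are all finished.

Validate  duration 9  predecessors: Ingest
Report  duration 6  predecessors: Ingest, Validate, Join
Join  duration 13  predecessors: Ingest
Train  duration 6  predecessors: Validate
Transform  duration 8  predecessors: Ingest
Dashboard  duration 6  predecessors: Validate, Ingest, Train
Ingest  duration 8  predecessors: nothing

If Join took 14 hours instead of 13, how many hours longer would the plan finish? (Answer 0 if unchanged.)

0

As given, the longest chain is Ingest→Validate→Train→Dashboard = 8+9+6+6 = 29, so the finish is 29 hours.
Join has 2 hours of float (longest path through it is 27).
No other chain overtakes it, so the finish is 29 hours.
Change in finish: 29 − 29 = +0 hours.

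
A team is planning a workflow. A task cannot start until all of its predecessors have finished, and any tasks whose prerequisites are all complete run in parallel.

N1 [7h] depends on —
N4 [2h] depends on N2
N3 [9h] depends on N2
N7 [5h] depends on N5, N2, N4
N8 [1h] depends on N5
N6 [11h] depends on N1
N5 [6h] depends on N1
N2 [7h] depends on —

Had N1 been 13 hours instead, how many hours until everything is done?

24

Baseline: N1→N5→N7 = 7+6+5 = 18 → 18 hours.
N1 lies on that path, so at 13 hours the path becomes 24 hours.
The critical path is still N1→N5→N7; finish is now 24 hours.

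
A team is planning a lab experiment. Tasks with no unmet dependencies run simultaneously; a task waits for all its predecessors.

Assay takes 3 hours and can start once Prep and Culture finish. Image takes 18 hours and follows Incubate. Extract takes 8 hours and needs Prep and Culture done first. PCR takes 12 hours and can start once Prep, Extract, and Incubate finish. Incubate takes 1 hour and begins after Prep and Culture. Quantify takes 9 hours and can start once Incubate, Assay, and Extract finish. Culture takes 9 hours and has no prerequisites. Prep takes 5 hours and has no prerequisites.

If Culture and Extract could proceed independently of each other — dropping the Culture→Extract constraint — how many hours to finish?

Original critical path: Culture→Extract→PCR = 9+8+12 = 29 ⇒ 29 hours.
Without Culture→Extract, Extract's earliest start moves from 9 to 5.
After: Culture→Incubate→Image = 9+1+18 = 28 → 28 hours.

28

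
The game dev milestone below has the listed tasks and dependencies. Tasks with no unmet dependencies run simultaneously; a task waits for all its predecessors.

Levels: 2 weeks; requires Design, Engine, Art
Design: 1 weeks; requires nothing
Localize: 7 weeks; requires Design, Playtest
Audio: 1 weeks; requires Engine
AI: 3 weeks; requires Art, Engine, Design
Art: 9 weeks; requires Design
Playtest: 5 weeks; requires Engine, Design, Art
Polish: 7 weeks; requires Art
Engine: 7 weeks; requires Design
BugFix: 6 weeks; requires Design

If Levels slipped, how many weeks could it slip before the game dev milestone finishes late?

Design→Art→Playtest→Localize = 1+9+5+7 = 22 sets the makespan at 22 weeks.
The longest chain containing Levels totals 12 weeks.
Float = 22 − 12 = 10.

10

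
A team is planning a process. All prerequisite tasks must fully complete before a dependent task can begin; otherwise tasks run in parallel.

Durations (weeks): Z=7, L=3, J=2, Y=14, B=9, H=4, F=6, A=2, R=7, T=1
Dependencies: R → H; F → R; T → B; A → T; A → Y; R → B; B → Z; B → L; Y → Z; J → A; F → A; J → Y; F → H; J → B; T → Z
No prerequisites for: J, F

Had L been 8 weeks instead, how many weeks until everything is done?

30

As given, the longest chain is F→R→B→Z = 6+7+9+7 = 29, so the finish is 29 weeks.
L has 4 weeks of float (longest path through it is 25).
New critical path: F→R→B→L = 6+7+9+8 = 30 ⇒ 30 weeks.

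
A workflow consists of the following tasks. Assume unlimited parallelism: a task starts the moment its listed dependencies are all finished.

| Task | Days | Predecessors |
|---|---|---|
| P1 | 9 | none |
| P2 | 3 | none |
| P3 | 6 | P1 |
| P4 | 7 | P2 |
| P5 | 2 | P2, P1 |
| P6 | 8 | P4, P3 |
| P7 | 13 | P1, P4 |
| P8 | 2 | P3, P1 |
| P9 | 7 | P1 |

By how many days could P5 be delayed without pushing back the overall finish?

The longest chain is P1→P3→P6 = 9+6+8 = 23; overall finish 23 days.
The longest chain containing P5 totals 11 days.
So P5 can slip 23 − 11 = 12 days.

12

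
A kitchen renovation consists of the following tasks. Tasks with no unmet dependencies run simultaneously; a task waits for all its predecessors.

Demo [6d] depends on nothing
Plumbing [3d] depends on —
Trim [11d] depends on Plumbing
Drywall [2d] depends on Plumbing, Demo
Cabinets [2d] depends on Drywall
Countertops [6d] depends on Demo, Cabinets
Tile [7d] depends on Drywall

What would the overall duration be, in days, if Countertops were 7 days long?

17

Baseline: Demo→Drywall→Cabinets→Countertops = 6+2+2+6 = 16 → 16 days.
Countertops is on the critical path; changing it to 7 makes that path 17 days.
The critical path is still Demo→Drywall→Cabinets→Countertops; finish is now 17 days.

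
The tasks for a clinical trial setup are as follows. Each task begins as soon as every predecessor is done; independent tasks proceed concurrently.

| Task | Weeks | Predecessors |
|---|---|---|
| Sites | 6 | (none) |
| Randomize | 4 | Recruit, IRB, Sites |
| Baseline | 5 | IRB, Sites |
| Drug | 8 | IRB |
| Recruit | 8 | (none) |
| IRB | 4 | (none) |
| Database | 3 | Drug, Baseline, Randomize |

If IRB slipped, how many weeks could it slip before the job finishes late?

0

IRB→Drug→Database = 4+8+3 = 15 sets the makespan at 15 weeks.
Longest path through IRB: 15 weeks (earliest finish 4, latest finish 4).
Slack of IRB = 0 − 0 = 0 weeks.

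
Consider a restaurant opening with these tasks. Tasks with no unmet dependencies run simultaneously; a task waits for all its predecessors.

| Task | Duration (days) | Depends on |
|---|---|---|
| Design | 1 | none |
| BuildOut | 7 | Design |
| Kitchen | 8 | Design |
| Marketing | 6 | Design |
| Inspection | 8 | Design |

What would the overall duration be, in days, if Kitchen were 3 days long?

9

Critical path before the change: Design→Kitchen = 1+8 = 9 giving 9 days.
Since Kitchen is critical, the -5 change carries straight to that chain (now 4 days).
The binding chain switches to Design→Inspection = 1+8 = 9; finish 9 days.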